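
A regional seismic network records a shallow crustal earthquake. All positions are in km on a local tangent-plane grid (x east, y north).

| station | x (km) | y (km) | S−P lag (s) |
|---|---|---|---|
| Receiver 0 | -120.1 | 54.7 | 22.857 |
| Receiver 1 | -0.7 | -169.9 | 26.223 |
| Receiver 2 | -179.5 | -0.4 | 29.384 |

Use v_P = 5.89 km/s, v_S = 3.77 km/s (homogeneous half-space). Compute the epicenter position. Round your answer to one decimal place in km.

x ≈ 118.2 km, y ≈ 77.7 km

Distance from S−P lag: d = Δt · v_P v_S / (v_P − v_S) = Δt · (5.89·3.77)/(5.89−3.77) ≈ 10.4742·Δt.
So d_Receiver 0 = 239.41, d_Receiver 1 = 274.66, d_Receiver 2 = 307.77 km.
Circle about each station: (x + 120.1)² + (y − 54.7)² = 239.41²; (x + 0.7)² + (y + 169.9)² = 274.66²; (x + 179.5)² + (y + 0.4)² = 307.77².
Subtracting the Receiver 0 equation from the Receiver 1 and Receiver 2 equations removes the quadratic terms:
238.8 x − 449.2 y = -6670.57
-118.8 x − 110.2 y = -22600.91
Solving the 2×2 system: x ≈ 118.2, y ≈ 77.7 km.
Check against Receiver 0 (with the unrounded x, y): √((x + 120.1)²+(y − 54.7)²) = 239.39 ≈ 239.41 km. ✓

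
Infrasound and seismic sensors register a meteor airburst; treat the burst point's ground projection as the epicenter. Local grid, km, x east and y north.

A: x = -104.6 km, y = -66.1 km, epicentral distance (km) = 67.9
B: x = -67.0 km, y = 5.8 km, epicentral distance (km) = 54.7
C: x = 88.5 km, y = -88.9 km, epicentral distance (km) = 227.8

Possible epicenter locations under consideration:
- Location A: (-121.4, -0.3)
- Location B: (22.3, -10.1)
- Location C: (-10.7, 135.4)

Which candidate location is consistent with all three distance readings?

For each candidate, compare |candidate − station| to the reported distance:
Location A: residuals A 0.0, B 0.0, C 0.0 → max 0.0 km
Location B: residuals A 70.8, B 36.0, C 124.9 → max 124.9 km
Location C: residuals A 154.4, B 86.6, C 17.5 → max 154.4 km
Only Location A has all residuals ≈ 0.

Location A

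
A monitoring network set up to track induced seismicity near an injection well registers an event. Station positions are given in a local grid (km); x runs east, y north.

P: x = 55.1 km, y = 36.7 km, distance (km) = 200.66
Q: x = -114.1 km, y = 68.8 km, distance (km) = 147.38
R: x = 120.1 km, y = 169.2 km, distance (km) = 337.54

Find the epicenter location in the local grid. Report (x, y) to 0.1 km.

Circle about each station: (x − 55.1)² + (y − 36.7)² = 200.66²; (x + 114.1)² + (y − 68.8)² = 147.38²; (x − 120.1)² + (y − 169.2)² = 337.54².
Subtracting pairs of circle equations eliminates x²+y² and gives linear equations (the radical axes):
-338.4 x + 64.2 y = 31912.92
130.0 x + 265.0 y = -34999.07
Solving the 2×2 system: x ≈ -109.2, y ≈ -78.5 km.

x ≈ -109.2 km, y ≈ -78.5 km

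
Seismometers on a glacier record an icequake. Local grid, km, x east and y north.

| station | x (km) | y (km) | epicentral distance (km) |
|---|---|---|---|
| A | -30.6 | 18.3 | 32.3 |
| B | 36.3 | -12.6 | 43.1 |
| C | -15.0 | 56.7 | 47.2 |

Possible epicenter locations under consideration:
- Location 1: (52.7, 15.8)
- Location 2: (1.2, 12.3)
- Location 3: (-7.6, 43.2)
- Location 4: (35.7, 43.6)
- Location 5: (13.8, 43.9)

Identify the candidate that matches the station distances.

Location 2

For each candidate, compare |candidate − station| to the reported distance:
Location 1: residuals A 51.0, B 10.3, C 31.9 → max 51.0 km
Location 2: residuals A 0.1, B 0.1, C 0.1 → max 0.1 km
Location 3: residuals A 1.6, B 27.9, C 31.8 → max 31.8 km
Location 4: residuals A 38.7, B 13.1, C 5.2 → max 38.7 km
Location 5: residuals A 19.0, B 17.7, C 15.7 → max 19.0 km
Only Location 2 has all residuals ≈ 0.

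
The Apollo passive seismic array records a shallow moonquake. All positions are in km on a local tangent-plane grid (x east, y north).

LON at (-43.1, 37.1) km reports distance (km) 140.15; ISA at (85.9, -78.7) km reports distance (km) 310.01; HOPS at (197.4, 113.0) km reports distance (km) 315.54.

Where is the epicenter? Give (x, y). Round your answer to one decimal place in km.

Circle about each station: (x + 43.1)² + (y − 37.1)² = 140.15²; (x − 85.9)² + (y + 78.7)² = 310.01²; (x − 197.4)² + (y − 113.0)² = 315.54².
Subtracting the LON equation from the ISA and HOPS equations removes the quadratic terms:
258.0 x − 231.6 y = -66125.70
481.0 x + 151.8 y = -31421.73
Solving the 2×2 system: x ≈ -115.0, y ≈ 157.4 km.

(-115.0, 157.4)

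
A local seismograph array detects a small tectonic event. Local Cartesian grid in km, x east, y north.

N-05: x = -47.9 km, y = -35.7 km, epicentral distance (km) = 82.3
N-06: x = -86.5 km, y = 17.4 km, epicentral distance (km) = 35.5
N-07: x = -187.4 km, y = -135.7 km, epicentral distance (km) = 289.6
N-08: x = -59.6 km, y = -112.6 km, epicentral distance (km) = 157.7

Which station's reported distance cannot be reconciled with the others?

Solve using three stations at a time. Using N-05, N-06, N-08 (subtract circle equations pairwise → linear system) gives (x, y) ≈ (-64.0, 45.1).
Distances from that point to each station vs reported:
  N-05: calculated 82.4 vs reported 82.3 → residual 0.1 km
  N-06: calculated 35.7 vs reported 35.5 → residual 0.2 km
  N-07: calculated 218.9 vs reported 289.6 → residual 70.7 km
  N-08: calculated 157.7 vs reported 157.7 → residual 0.0 km
N-05, N-06, N-08 are mutually consistent (residuals ≈ 0); N-07 is off by 70.7 km.

N-07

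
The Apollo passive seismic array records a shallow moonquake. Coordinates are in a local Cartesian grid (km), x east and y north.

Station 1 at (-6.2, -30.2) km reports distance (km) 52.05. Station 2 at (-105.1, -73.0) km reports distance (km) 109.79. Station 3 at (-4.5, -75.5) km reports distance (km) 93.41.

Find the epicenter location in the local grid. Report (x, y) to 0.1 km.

Circle about each station: (x + 6.2)² + (y + 30.2)² = 52.05²; (x + 105.1)² + (y + 73.0)² = 109.79²; (x + 4.5)² + (y + 75.5)² = 93.41².
Subtracting the Station 1 equation from the Station 2 and Station 3 equations removes the quadratic terms:
-197.8 x − 85.6 y = 6079.89
3.4 x − 90.6 y = -1246.21
Solving the 2×2 system: x ≈ -36.1, y ≈ 12.4 km.
Check against Station 1 (with the unrounded x, y): √((x + 6.2)²+(y + 30.2)²) = 52.05 ≈ 52.05 km. ✓

-36.1 km east, 12.4 km north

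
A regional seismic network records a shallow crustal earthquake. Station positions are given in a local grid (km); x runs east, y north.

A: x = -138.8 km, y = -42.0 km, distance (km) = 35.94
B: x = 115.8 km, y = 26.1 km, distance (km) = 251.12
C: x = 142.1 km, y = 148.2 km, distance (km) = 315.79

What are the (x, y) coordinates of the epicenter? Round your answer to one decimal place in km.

Circle about each station: (x + 138.8)² + (y + 42.0)² = 35.94²; (x − 115.8)² + (y − 26.1)² = 251.12²; (x − 142.1)² + (y − 148.2)² = 315.79².
Subtracting the A equation from the B and C equations removes the quadratic terms:
509.2 x + 136.2 y = -68708.16
561.8 x + 380.4 y = -77305.43
Solving the 2×2 system: x ≈ -133.2, y ≈ -6.5 km.

-133.2 km east, -6.5 km north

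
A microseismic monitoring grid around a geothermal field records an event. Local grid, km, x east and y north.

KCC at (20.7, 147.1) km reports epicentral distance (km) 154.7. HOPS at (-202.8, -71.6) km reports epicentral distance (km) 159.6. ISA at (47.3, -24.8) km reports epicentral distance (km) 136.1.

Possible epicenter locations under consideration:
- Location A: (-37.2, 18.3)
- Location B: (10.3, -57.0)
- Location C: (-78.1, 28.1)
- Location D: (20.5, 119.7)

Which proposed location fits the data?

For each candidate, compare |candidate − station| to the reported distance:
Location A: residuals KCC 13.5, HOPS 28.8, ISA 41.2 → max 41.2 km
Location B: residuals KCC 49.7, HOPS 54.0, ISA 87.1 → max 87.1 km
Location C: residuals KCC 0.0, HOPS 0.1, ISA 0.0 → max 0.1 km
Location D: residuals KCC 127.3, HOPS 134.4, ISA 10.9 → max 134.4 km
Only Location C has all residuals ≈ 0.

Location C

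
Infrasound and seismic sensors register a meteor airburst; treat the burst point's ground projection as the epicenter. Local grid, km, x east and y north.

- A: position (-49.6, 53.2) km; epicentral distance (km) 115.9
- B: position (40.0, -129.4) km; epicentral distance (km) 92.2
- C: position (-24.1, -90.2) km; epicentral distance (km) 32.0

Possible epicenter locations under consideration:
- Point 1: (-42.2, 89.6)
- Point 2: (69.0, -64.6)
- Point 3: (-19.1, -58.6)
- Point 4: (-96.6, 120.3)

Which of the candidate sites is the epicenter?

For each candidate, compare |candidate − station| to the reported distance:
Point 1: residuals A 78.8, B 141.7, C 148.7 → max 148.7 km
Point 2: residuals A 51.3, B 21.2, C 64.6 → max 64.6 km
Point 3: residuals A 0.0, B 0.0, C 0.0 → max 0.0 km
Point 4: residuals A 34.0, B 192.4, C 190.6 → max 192.4 km
Only Point 3 has all residuals ≈ 0.

Point 3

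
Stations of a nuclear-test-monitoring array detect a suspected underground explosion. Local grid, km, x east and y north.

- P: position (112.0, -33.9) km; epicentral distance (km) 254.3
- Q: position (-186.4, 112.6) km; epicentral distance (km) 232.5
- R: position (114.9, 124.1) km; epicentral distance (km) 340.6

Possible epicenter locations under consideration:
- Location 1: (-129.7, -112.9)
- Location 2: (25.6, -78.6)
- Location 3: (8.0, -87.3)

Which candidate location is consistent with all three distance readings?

For each candidate, compare |candidate − station| to the reported distance:
Location 1: residuals P 0.0, Q 0.0, R 0.0 → max 0.0 km
Location 2: residuals P 157.0, Q 53.0, R 119.1 → max 157.0 km
Location 3: residuals P 137.4, Q 46.3, R 103.7 → max 137.4 km
Only Location 1 has all residuals ≈ 0.

Location 1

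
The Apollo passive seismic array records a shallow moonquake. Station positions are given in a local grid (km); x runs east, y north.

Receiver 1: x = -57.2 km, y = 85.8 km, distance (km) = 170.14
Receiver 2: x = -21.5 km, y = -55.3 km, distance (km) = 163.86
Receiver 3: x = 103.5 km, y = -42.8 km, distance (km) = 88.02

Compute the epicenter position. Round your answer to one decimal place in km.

108.0 km east, 45.1 km north

Circle about each station: (x + 57.2)² + (y − 85.8)² = 170.14²; (x + 21.5)² + (y + 55.3)² = 163.86²; (x − 103.5)² + (y + 42.8)² = 88.02².
Subtracting pairs of circle equations eliminates x²+y² and gives linear equations (the radical axes):
71.4 x − 282.2 y = -5015.62
321.4 x − 257.2 y = 23110.71
Solving the 2×2 system: x ≈ 108.0, y ≈ 45.1 km.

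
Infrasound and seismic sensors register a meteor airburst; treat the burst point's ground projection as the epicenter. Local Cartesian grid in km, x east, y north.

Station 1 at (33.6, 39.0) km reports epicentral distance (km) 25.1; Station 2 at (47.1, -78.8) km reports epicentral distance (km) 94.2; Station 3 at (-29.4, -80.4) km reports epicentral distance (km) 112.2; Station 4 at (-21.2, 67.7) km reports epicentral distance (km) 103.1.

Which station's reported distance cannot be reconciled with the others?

Solve using three stations at a time. Using Station 1, Station 2, Station 3 (subtract circle equations pairwise → linear system) gives (x, y) ≈ (31.2, 14.0).
Distances from that point to each station vs reported:
  Station 1: calculated 25.1 vs reported 25.1 → residual 0.0 km
  Station 2: calculated 94.2 vs reported 94.2 → residual 0.0 km
  Station 3: calculated 112.2 vs reported 112.2 → residual 0.0 km
  Station 4: calculated 75.0 vs reported 103.1 → residual 28.1 km
Station 1, Station 2, Station 3 are mutually consistent (residuals ≈ 0); Station 4 is off by 28.1 km.

Station 4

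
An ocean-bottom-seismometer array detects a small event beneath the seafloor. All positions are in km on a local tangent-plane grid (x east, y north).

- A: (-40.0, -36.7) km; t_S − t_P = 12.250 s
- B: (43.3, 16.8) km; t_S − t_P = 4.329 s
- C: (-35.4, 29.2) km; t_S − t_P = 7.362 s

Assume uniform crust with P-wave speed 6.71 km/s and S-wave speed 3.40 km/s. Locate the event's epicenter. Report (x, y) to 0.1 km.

Distance from S−P lag: d = Δt · v_P v_S / (v_P − v_S) = Δt · (6.71·3.40)/(6.71−3.40) ≈ 6.8924·Δt.
So d_A = 84.43, d_B = 29.84, d_C = 50.74 km.
Circle about each station: (x + 40.0)² + (y + 36.7)² = 84.43²; (x − 43.3)² + (y − 16.8)² = 29.84²; (x + 35.4)² + (y − 29.2)² = 50.74².
Subtracting the A equation from the B and C equations removes the quadratic terms:
166.6 x + 107.0 y = 5448.24
9.2 x + 131.8 y = 3712.79
Solving the 2×2 system: x ≈ 15.3, y ≈ 27.1 km.

x ≈ 15.3 km, y ≈ 27.1 km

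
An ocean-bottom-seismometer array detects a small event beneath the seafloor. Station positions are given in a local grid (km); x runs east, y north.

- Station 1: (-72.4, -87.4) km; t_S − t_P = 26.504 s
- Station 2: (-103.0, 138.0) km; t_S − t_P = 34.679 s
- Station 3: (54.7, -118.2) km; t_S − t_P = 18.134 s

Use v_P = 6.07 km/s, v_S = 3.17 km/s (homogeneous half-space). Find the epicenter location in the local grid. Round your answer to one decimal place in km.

x ≈ 80.6 km, y ≈ -0.7 km

Distance from S−P lag: d = Δt · v_P v_S / (v_P − v_S) = Δt · (6.07·3.17)/(6.07−3.17) ≈ 6.6351·Δt.
So d_Station 1 = 175.86, d_Station 2 = 230.10, d_Station 3 = 120.32 km.
Circle about each station: (x + 72.4)² + (y + 87.4)² = 175.86²; (x + 103.0)² + (y − 138.0)² = 230.10²; (x − 54.7)² + (y + 118.2)² = 120.32².
Subtracting the Station 1 equation from the Station 2 and Station 3 equations removes the quadratic terms:
-61.2 x + 450.8 y = -5246.79
254.2 x − 61.6 y = 20532.65
Solving the 2×2 system: x ≈ 80.6, y ≈ -0.7 km.
Check against Station 1 (with the unrounded x, y): √((x + 72.4)²+(y + 87.4)²) = 175.86 ≈ 175.86 km. ✓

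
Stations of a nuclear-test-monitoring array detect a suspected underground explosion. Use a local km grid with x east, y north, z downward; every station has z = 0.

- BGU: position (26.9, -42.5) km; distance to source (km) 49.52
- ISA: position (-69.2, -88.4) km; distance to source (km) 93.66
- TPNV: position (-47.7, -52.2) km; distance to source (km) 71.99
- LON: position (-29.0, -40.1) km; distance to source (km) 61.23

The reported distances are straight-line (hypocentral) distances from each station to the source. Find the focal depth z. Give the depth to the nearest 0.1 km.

depth ≈ 42.5 km

Each station gives a sphere (x−x_i)² + (y−y_i)² + z² = d_i² (stations at z=0).
Subtracting the BGU sphere from ISA and TPNV: z² cancels, leaving linear equations in x and y:
-192.2 x − 91.8 y = 3753.37
-149.2 x − 19.4 y = -260.06
Solving: x ≈ 9.700, y ≈ -61.195 km (keep extra digits for the depth step; rounded: 9.7, -61.2).
Then from the BGU sphere: z² = 49.52² − (x − 26.9)² − (y + 42.5)² with x = 9.700, y = -61.195, so z ≈ 42.507 ≈ 42.5 km.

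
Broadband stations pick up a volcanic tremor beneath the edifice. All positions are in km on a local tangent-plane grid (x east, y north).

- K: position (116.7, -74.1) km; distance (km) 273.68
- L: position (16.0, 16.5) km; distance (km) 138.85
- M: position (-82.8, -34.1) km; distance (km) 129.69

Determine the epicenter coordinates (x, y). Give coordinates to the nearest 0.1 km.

(-98.8, 94.6)

Circle about each station: (x − 116.7)² + (y + 74.1)² = 273.68²; (x − 16.0)² + (y − 16.5)² = 138.85²; (x + 82.8)² + (y + 34.1)² = 129.69².
Subtracting pairs of circle equations eliminates x²+y² and gives linear equations (the radical axes):
-201.4 x + 181.2 y = 37039.97
-399.0 x + 80.0 y = 46990.20
Solving the 2×2 system: x ≈ -98.8, y ≈ 94.6 km.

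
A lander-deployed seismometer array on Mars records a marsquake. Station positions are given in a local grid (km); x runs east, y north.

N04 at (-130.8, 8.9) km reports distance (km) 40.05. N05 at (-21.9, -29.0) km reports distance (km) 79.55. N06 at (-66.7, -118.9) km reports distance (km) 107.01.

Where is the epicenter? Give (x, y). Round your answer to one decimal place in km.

x ≈ -100.6 km, y ≈ -17.4 km

Circle about each station: (x + 130.8)² + (y − 8.9)² = 40.05²; (x + 21.9)² + (y + 29.0)² = 79.55²; (x + 66.7)² + (y + 118.9)² = 107.01².
Subtracting the N04 equation from the N05 and N06 equations removes the quadratic terms:
217.8 x − 75.8 y = -20591.44
128.2 x − 255.6 y = -8448.89
Solving the 2×2 system: x ≈ -100.6, y ≈ -17.4 km.
Check against N04 (with the unrounded x, y): √((x + 130.8)²+(y − 8.9)²) = 40.05 ≈ 40.05 km. ✓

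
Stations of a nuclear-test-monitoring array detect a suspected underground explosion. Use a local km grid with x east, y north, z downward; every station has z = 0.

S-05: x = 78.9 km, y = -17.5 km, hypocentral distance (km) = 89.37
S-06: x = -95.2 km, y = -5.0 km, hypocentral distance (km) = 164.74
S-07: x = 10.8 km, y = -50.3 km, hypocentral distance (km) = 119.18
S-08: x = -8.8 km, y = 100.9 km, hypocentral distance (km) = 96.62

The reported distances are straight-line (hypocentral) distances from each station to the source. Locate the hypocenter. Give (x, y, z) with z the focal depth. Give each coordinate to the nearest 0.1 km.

x ≈ 51.1 km, y ≈ 47.9 km, depth ≈ 54.2 km

Each station gives a sphere (x−x_i)² + (y−y_i)² + z² = d_i² (stations at z=0).
Subtracting the S-05 sphere from S-06 and S-07: z² cancels, leaving linear equations in x and y:
-348.2 x + 25.0 y = -16595.69
-136.2 x − 65.6 y = -10101.61
Solving: x ≈ 51.100, y ≈ 47.893 km (keep extra digits for the depth step; rounded: 51.1, 47.9).
Then from the S-05 sphere: z² = 89.37² − (x − 78.9)² − (y + 17.5)² with x = 51.100, y = 47.893, so z ≈ 54.203 ≈ 54.2 km.
Check against S-08 (with the unrounded solution): distance 96.62 ≈ 96.62 km. ✓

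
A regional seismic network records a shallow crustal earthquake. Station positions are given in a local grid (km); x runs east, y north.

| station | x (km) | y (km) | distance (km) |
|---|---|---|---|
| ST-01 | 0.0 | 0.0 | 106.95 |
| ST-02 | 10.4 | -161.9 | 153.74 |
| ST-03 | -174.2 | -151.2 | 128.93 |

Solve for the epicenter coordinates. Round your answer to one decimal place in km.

-94.7 km east, -49.7 km north

Circle about each station: x² + y² = 106.95²; (x − 10.4)² + (y + 161.9)² = 153.74²; (x + 174.2)² + (y + 151.2)² = 128.93².
Subtracting the ST-01 equation from the ST-02 and ST-03 equations removes the quadratic terms:
20.8 x − 323.8 y = 14122.08
-348.4 x − 302.4 y = 48022.44
Solving the 2×2 system: x ≈ -94.7, y ≈ -49.7 km.
Check against ST-01 (with the unrounded x, y): √(x²+y²) = 106.95 ≈ 106.95 km. ✓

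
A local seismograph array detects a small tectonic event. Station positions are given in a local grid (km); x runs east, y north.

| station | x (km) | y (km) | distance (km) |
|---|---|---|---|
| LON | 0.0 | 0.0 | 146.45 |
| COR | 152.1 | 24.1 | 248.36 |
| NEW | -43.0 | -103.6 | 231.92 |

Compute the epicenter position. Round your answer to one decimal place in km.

Circle about each station: x² + y² = 146.45²; (x − 152.1)² + (y − 24.1)² = 248.36²; (x + 43.0)² + (y + 103.6)² = 231.92².
Subtracting pairs of circle equations eliminates x²+y² and gives linear equations (the radical axes):
304.2 x + 48.2 y = -16519.87
-86.0 x − 207.2 y = -19757.32
Solving the 2×2 system: x ≈ -74.3, y ≈ 126.2 km.
Check against LON (with the unrounded x, y): √(x²+y²) = 146.44 ≈ 146.45 km. ✓

-74.3 km east, 126.2 km north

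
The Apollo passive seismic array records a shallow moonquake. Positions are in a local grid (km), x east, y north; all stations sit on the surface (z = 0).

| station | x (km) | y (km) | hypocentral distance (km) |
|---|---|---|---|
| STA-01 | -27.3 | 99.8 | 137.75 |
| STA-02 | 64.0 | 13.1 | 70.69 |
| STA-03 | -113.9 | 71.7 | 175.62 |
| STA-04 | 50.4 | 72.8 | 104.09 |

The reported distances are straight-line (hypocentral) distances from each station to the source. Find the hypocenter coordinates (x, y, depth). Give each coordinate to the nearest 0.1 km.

Each station gives a sphere (x−x_i)² + (y−y_i)² + z² = d_i² (stations at z=0).
Subtracting the STA-01 sphere from STA-02 and STA-03: z² cancels, leaving linear equations in x and y:
182.6 x − 173.4 y = 7540.27
-173.2 x − 56.2 y = -4458.55
Solving: x ≈ 29.703, y ≈ -12.206 km (keep extra digits for the depth step; rounded: 29.7, -12.2).
Then from the STA-01 sphere: z² = 137.75² − (x + 27.3)² − (y − 99.8)² with x = 29.703, y = -12.206, so z ≈ 56.395 ≈ 56.4 km.
Check against STA-04 (with the unrounded solution): distance 104.09 ≈ 104.09 km. ✓

(29.7, -12.2, 56.4)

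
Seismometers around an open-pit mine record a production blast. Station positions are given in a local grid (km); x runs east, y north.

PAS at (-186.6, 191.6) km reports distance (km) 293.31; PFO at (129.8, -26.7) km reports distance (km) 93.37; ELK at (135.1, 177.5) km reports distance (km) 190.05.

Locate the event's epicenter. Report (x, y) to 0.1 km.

x ≈ 44.2 km, y ≈ 10.6 km

Circle about each station: (x + 186.6)² + (y − 191.6)² = 293.31²; (x − 129.8)² + (y + 26.7)² = 93.37²; (x − 135.1)² + (y − 177.5)² = 190.05².
Subtracting pairs of circle equations eliminates x²+y² and gives linear equations (the radical axes):
632.8 x − 436.6 y = 23343.61
643.4 x − 28.2 y = 28139.89
Solving the 2×2 system: x ≈ 44.2, y ≈ 10.6 km.
Check against PAS (with the unrounded x, y): √((x + 186.6)²+(y − 191.6)²) = 293.31 ≈ 293.31 km. ✓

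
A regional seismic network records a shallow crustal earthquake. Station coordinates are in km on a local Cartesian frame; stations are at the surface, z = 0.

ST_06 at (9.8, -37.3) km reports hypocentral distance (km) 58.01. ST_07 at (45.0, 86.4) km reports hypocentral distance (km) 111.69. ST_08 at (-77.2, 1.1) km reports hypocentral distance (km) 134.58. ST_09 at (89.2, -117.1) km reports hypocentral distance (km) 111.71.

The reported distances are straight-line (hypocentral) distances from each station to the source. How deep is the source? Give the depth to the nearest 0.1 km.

36.8 km

Each station gives a sphere (x−x_i)² + (y−y_i)² + z² = d_i² (stations at z=0).
Subtracting the ST_06 sphere from ST_07 and ST_08: z² cancels, leaving linear equations in x and y:
70.4 x + 247.4 y = -1106.87
-174.0 x + 76.8 y = -10272.90
Solving: x ≈ 50.697, y ≈ -18.900 km (keep extra digits for the depth step; rounded: 50.7, -18.9).
Then from the ST_06 sphere: z² = 58.01² − (x − 9.8)² − (y + 37.3)² with x = 50.697, y = -18.900, so z ≈ 36.797 ≈ 36.8 km.
Check against ST_09 (with the unrounded solution): distance 111.71 ≈ 111.71 km. ✓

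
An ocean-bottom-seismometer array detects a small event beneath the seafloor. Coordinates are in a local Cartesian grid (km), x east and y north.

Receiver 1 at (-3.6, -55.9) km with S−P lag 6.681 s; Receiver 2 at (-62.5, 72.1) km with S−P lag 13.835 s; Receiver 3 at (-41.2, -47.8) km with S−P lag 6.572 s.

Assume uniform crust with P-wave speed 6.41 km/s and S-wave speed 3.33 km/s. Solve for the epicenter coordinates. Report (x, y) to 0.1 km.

Distance from S−P lag: d = Δt · v_P v_S / (v_P − v_S) = Δt · (6.41·3.33)/(6.41−3.33) ≈ 6.9303·Δt.
So d_Receiver 1 = 46.30, d_Receiver 2 = 95.88, d_Receiver 3 = 45.55 km.
Circle about each station: (x + 3.6)² + (y + 55.9)² = 46.30²; (x + 62.5)² + (y − 72.1)² = 95.88²; (x + 41.2)² + (y + 47.8)² = 45.55².
Subtracting the Receiver 1 equation from the Receiver 2 and Receiver 3 equations removes the quadratic terms:
-117.8 x + 256.0 y = -1082.39
-75.2 x + 16.2 y = 913.40
Solving the 2×2 system: x ≈ -14.5, y ≈ -10.9 km.

-14.5 km east, -10.9 km north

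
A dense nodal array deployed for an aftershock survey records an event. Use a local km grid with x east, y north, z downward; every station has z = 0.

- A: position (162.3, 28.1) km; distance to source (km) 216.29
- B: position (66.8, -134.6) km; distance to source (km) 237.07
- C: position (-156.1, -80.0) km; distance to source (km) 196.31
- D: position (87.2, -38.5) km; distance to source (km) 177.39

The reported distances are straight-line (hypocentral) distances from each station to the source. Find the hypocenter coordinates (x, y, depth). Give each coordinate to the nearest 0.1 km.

Each station gives a sphere (x−x_i)² + (y−y_i)² + z² = d_i² (stations at z=0).
Subtracting the A sphere from B and C: z² cancels, leaving linear equations in x and y:
-191.0 x − 325.4 y = -13972.32
-636.8 x − 216.2 y = 11880.06
Solving: x ≈ -41.505, y ≈ 67.301 km (keep extra digits for the depth step; rounded: -41.5, 67.3).
Then from the A sphere: z² = 216.29² − (x − 162.3)² − (y − 28.1)² with x = -41.505, y = 67.301, so z ≈ 60.895 ≈ 60.9 km.

x ≈ -41.5 km, y ≈ 67.3 km, depth ≈ 60.9 km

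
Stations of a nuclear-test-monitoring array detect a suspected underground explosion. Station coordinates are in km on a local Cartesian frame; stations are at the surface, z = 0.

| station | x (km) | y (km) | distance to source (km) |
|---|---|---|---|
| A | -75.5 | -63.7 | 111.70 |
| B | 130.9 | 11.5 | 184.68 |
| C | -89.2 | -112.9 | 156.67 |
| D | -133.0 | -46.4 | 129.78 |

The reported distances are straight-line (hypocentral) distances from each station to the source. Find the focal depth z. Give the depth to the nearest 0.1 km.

61.9 km

Each station gives a sphere (x−x_i)² + (y−y_i)² + z² = d_i² (stations at z=0).
Subtracting the A sphere from B and C: z² cancels, leaving linear equations in x and y:
412.8 x + 150.4 y = -14120.69
-27.4 x − 98.4 y = -1123.49
Solving: x ≈ -42.699, y ≈ 23.307 km (keep extra digits for the depth step; rounded: -42.7, 23.3).
Then from the A sphere: z² = 111.70² − (x + 75.5)² − (y + 63.7)² with x = -42.699, y = 23.307, so z ≈ 61.893 ≈ 61.9 km.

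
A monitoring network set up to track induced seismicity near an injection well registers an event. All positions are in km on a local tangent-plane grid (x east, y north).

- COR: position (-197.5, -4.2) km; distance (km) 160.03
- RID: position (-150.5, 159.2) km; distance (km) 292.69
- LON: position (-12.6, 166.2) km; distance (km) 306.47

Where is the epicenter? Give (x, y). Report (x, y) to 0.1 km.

-96.7 km east, -128.5 km north

Circle about each station: (x + 197.5)² + (y + 4.2)² = 160.03²; (x + 150.5)² + (y − 159.2)² = 292.69²; (x + 12.6)² + (y − 166.2)² = 306.47².
Subtracting pairs of circle equations eliminates x²+y² and gives linear equations (the radical axes):
94.0 x + 326.8 y = -51086.84
369.8 x + 340.8 y = -79556.95
Solving the 2×2 system: x ≈ -96.7, y ≈ -128.5 km.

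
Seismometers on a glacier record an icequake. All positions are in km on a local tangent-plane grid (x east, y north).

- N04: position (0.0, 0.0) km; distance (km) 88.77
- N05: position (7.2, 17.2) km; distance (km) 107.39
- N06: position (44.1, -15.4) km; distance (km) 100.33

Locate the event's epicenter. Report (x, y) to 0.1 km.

Circle about each station: x² + y² = 88.77²; (x − 7.2)² + (y − 17.2)² = 107.39²; (x − 44.1)² + (y + 15.4)² = 100.33².
Subtracting pairs of circle equations eliminates x²+y² and gives linear equations (the radical axes):
14.4 x + 34.4 y = -3304.82
88.2 x − 30.8 y = -4.03
Solving the 2×2 system: x ≈ -29.3, y ≈ -83.8 km.
Check against N04 (with the unrounded x, y): √(x²+y²) = 88.78 ≈ 88.77 km. ✓

(-29.3, -83.8)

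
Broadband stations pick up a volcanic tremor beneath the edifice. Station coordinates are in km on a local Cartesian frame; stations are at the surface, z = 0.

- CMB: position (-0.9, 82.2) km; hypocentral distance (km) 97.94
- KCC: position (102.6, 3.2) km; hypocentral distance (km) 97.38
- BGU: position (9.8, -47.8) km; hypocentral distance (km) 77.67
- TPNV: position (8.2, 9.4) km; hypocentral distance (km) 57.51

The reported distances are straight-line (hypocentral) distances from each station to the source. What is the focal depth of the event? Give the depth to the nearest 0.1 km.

Each station gives a sphere (x−x_i)² + (y−y_i)² + z² = d_i² (stations at z=0).
Subtracting the CMB sphere from KCC and BGU: z² cancels, leaving linear equations in x and y:
207.0 x − 158.0 y = 3888.73
21.4 x − 260.0 y = -817.16
Solving: x ≈ 22.605, y ≈ 5.003 km (keep extra digits for the depth step; rounded: 22.6, 5.0).
Then from the CMB sphere: z² = 97.94² − (x + 0.9)² − (y − 82.2)² with x = 22.605, y = 5.003, so z ≈ 55.501 ≈ 55.5 km.
Check against TPNV (with the unrounded solution): distance 57.51 ≈ 57.51 km. ✓

55.5 km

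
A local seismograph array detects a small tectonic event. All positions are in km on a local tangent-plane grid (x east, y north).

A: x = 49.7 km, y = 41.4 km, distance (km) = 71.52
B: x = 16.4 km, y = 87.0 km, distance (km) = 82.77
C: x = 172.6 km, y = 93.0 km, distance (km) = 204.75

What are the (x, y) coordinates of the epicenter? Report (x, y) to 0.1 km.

Circle about each station: (x − 49.7)² + (y − 41.4)² = 71.52²; (x − 16.4)² + (y − 87.0)² = 82.77²; (x − 172.6)² + (y − 93.0)² = 204.75².
Subtracting pairs of circle equations eliminates x²+y² and gives linear equations (the radical axes):
-66.6 x + 91.2 y = 1918.15
245.8 x + 103.2 y = -2551.74
Solving the 2×2 system: x ≈ -14.7, y ≈ 10.3 km.

x ≈ -14.7 km, y ≈ 10.3 km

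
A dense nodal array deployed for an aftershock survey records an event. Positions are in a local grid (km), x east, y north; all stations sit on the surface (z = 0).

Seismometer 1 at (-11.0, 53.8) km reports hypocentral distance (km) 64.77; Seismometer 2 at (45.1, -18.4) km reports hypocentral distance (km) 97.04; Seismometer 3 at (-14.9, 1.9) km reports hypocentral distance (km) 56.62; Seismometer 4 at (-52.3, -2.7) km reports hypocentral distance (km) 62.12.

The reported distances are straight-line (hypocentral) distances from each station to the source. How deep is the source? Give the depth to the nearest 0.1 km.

52.4 km

Each station gives a sphere (x−x_i)² + (y−y_i)² + z² = d_i² (stations at z=0).
Subtracting the Seismometer 1 sphere from Seismometer 2 and Seismometer 3: z² cancels, leaving linear equations in x and y:
112.2 x − 144.4 y = -5864.48
-7.8 x − 103.8 y = -1800.49
Solving: x ≈ -27.304, y ≈ 19.398 km (keep extra digits for the depth step; rounded: -27.3, 19.4).
Then from the Seismometer 1 sphere: z² = 64.77² − (x + 11.0)² − (y − 53.8)² with x = -27.304, y = 19.398, so z ≈ 52.401 ≈ 52.4 km.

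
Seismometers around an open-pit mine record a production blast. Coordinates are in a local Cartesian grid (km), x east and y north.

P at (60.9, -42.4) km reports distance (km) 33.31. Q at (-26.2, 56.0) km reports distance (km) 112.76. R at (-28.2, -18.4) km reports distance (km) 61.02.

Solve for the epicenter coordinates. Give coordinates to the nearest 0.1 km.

27.6 km east, -43.1 km north

Circle about each station: (x − 60.9)² + (y + 42.4)² = 33.31²; (x + 26.2)² + (y − 56.0)² = 112.76²; (x + 28.2)² + (y + 18.4)² = 61.02².
Subtracting the P equation from the Q and R equations removes the quadratic terms:
-174.2 x + 196.8 y = -13289.39
-178.2 x + 48.0 y = -6986.65
Solving the 2×2 system: x ≈ 27.6, y ≈ -43.1 km.
Check against P (with the unrounded x, y): √((x − 60.9)²+(y + 42.4)²) = 33.31 ≈ 33.31 km. ✓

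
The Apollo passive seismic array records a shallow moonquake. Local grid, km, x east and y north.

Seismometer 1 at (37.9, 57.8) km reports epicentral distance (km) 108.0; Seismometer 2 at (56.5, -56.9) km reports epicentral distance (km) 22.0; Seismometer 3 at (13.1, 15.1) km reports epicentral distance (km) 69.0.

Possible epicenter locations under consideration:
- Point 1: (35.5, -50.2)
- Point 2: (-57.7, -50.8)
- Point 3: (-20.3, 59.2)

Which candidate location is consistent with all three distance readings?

Point 1

For each candidate, compare |candidate − station| to the reported distance:
Point 1: residuals Seismometer 1 0.0, Seismometer 2 0.0, Seismometer 3 0.0 → max 0.0 km
Point 2: residuals Seismometer 1 36.7, Seismometer 2 92.4, Seismometer 3 27.7 → max 92.4 km
Point 3: residuals Seismometer 1 49.8, Seismometer 2 117.2, Seismometer 3 13.7 → max 117.2 km
Only Point 1 has all residuals ≈ 0.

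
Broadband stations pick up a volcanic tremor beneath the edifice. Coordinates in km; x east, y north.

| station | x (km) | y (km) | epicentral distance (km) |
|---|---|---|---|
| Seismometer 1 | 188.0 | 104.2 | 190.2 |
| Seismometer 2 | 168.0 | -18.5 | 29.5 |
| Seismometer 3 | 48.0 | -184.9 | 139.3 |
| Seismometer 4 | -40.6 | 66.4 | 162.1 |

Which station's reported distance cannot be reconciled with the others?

Solve using three stations at a time. Using Seismometer 1, Seismometer 3, Seismometer 4 (subtract circle equations pairwise → linear system) gives (x, y) ≈ (74.1, -48.1).
Distances from that point to each station vs reported:
  Seismometer 1: calculated 190.2 vs reported 190.2 → residual 0.0 km
  Seismometer 2: calculated 98.4 vs reported 29.5 → residual 68.9 km
  Seismometer 3: calculated 139.3 vs reported 139.3 → residual 0.0 km
  Seismometer 4: calculated 162.1 vs reported 162.1 → residual 0.0 km
Seismometer 1, Seismometer 3, Seismometer 4 are mutually consistent (residuals ≈ 0); Seismometer 2 is off by 68.9 km.

Seismometer 2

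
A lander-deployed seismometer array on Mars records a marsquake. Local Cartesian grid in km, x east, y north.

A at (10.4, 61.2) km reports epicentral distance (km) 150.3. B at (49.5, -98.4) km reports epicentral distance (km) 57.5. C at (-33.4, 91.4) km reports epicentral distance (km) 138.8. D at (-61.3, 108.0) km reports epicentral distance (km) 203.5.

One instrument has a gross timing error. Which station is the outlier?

C

Solve using three stations at a time. Using A, B, D (subtract circle equations pairwise → linear system) gives (x, y) ≈ (-6.9, -88.0).
Distances from that point to each station vs reported:
  A: calculated 150.2 vs reported 150.3 → residual 0.1 km
  B: calculated 57.3 vs reported 57.5 → residual 0.2 km
  C: calculated 181.4 vs reported 138.8 → residual 42.6 km
  D: calculated 203.4 vs reported 203.5 → residual 0.1 km
A, B, D are mutually consistent (residuals ≈ 0); C is off by 42.6 km.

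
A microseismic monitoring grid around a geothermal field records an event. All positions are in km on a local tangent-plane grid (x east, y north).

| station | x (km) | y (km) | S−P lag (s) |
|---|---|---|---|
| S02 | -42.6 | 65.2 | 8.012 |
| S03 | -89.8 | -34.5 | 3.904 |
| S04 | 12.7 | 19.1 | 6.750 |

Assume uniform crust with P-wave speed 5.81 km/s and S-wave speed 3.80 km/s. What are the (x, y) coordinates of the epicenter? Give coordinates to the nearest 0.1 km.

Distance from S−P lag: d = Δt · v_P v_S / (v_P − v_S) = Δt · (5.81·3.80)/(5.81−3.80) ≈ 10.9841·Δt.
So d_S02 = 88.00, d_S03 = 42.88, d_S04 = 74.14 km.
Circle about each station: (x + 42.6)² + (y − 65.2)² = 88.00²; (x + 89.8)² + (y + 34.5)² = 42.88²; (x − 12.7)² + (y − 19.1)² = 74.14².
Subtracting the S02 equation from the S03 and S04 equations removes the quadratic terms:
-94.4 x − 199.4 y = 9093.80
110.6 x − 92.2 y = -3292.44
Solving the 2×2 system: x ≈ -48.6, y ≈ -22.6 km.
Check against S02 (with the unrounded x, y): √((x + 42.6)²+(y − 65.2)²) = 88.00 ≈ 88.00 km. ✓

-48.6 km east, -22.6 km north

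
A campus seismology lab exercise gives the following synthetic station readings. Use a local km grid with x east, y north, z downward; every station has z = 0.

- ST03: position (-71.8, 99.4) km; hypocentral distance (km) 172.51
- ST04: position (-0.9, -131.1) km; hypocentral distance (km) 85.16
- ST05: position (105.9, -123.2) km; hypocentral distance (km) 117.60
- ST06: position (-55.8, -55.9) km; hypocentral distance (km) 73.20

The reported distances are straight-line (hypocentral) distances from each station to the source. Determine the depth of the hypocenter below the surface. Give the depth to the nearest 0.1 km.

z ≈ 12.8 km

Each station gives a sphere (x−x_i)² + (y−y_i)² + z² = d_i² (stations at z=0).
Subtracting the ST03 sphere from ST04 and ST05: z² cancels, leaving linear equations in x and y:
141.8 x − 461.0 y = 24659.89
355.4 x − 445.2 y = 27287.39
Solving: x ≈ 15.896, y ≈ -48.603 km (keep extra digits for the depth step; rounded: 15.9, -48.6).
Then from the ST03 sphere: z² = 172.51² − (x + 71.8)² − (y − 99.4)² with x = 15.896, y = -48.603, so z ≈ 12.815 ≈ 12.8 km.
Check against ST06 (with the unrounded solution): distance 73.20 ≈ 73.20 km. ✓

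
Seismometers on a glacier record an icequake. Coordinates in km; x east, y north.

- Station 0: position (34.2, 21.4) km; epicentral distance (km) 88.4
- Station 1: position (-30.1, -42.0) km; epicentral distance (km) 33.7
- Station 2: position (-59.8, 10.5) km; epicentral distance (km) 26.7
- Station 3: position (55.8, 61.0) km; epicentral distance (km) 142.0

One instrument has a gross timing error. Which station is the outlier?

Solve using three stations at a time. Using Station 0, Station 1, Station 2 (subtract circle equations pairwise → linear system) gives (x, y) ≈ (-47.2, -13.0).
Distances from that point to each station vs reported:
  Station 0: calculated 88.4 vs reported 88.4 → residual 0.0 km
  Station 1: calculated 33.7 vs reported 33.7 → residual 0.0 km
  Station 2: calculated 26.7 vs reported 26.7 → residual 0.0 km
  Station 3: calculated 126.8 vs reported 142.0 → residual 15.2 km
Station 0, Station 1, Station 2 are mutually consistent (residuals ≈ 0); Station 3 is off by 15.2 km.

Station 3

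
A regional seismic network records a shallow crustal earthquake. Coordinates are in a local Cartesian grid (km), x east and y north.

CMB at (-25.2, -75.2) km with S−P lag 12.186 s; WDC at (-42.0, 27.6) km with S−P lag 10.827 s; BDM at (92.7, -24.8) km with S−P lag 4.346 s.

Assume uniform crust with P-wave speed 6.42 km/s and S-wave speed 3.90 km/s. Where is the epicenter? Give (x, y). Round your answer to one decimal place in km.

Distance from S−P lag: d = Δt · v_P v_S / (v_P − v_S) = Δt · (6.42·3.90)/(6.42−3.90) ≈ 9.9357·Δt.
So d_CMB = 121.08, d_WDC = 107.57, d_BDM = 43.18 km.
Circle about each station: (x + 25.2)² + (y + 75.2)² = 121.08²; (x + 42.0)² + (y − 27.6)² = 107.57²; (x − 92.7)² + (y + 24.8)² = 43.18².
Subtracting the CMB equation from the WDC and BDM equations removes the quadratic terms:
-33.6 x + 205.6 y = -675.26
235.8 x + 100.8 y = 15714.10
Solving the 2×2 system: x ≈ 63.6, y ≈ 7.1 km.

63.6 km east, 7.1 km north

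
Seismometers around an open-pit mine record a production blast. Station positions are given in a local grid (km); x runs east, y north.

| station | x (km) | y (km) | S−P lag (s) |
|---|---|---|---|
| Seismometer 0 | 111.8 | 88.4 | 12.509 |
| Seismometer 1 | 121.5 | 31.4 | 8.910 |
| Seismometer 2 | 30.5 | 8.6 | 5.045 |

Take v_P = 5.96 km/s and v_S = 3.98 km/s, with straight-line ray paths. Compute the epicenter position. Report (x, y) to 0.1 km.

(50.6, -48.4)

Distance from S−P lag: d = Δt · v_P v_S / (v_P − v_S) = Δt · (5.96·3.98)/(5.96−3.98) ≈ 11.9802·Δt.
So d_Seismometer 0 = 149.86, d_Seismometer 1 = 106.74, d_Seismometer 2 = 60.44 km.
Circle about each station: (x − 111.8)² + (y − 88.4)² = 149.86²; (x − 121.5)² + (y − 31.4)² = 106.74²; (x − 30.5)² + (y − 8.6)² = 60.44².
Subtracting pairs of circle equations eliminates x²+y² and gives linear equations (the radical axes):
19.4 x − 114.0 y = 6499.00
-162.6 x − 159.6 y = -504.56
Solving the 2×2 system: x ≈ 50.6, y ≈ -48.4 km.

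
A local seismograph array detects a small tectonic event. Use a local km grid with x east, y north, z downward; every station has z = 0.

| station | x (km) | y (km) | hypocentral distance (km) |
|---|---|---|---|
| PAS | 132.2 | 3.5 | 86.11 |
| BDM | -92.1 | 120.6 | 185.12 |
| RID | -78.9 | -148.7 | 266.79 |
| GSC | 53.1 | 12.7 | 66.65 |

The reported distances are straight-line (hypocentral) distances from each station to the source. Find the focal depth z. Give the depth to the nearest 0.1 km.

Each station gives a sphere (x−x_i)² + (y−y_i)² + z² = d_i² (stations at z=0).
Subtracting the PAS sphere from BDM and RID: z² cancels, leaving linear equations in x and y:
-448.6 x + 234.2 y = -21316.80
-422.2 x − 304.4 y = -52914.16
Solving: x ≈ 80.198, y ≈ 62.597 km (keep extra digits for the depth step; rounded: 80.2, 62.6).
Then from the PAS sphere: z² = 86.11² − (x − 132.2)² − (y − 3.5)² with x = 80.198, y = 62.597, so z ≈ 34.904 ≈ 34.9 km.
Check against GSC (with the unrounded solution): distance 66.65 ≈ 66.65 km. ✓

depth ≈ 34.9 km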